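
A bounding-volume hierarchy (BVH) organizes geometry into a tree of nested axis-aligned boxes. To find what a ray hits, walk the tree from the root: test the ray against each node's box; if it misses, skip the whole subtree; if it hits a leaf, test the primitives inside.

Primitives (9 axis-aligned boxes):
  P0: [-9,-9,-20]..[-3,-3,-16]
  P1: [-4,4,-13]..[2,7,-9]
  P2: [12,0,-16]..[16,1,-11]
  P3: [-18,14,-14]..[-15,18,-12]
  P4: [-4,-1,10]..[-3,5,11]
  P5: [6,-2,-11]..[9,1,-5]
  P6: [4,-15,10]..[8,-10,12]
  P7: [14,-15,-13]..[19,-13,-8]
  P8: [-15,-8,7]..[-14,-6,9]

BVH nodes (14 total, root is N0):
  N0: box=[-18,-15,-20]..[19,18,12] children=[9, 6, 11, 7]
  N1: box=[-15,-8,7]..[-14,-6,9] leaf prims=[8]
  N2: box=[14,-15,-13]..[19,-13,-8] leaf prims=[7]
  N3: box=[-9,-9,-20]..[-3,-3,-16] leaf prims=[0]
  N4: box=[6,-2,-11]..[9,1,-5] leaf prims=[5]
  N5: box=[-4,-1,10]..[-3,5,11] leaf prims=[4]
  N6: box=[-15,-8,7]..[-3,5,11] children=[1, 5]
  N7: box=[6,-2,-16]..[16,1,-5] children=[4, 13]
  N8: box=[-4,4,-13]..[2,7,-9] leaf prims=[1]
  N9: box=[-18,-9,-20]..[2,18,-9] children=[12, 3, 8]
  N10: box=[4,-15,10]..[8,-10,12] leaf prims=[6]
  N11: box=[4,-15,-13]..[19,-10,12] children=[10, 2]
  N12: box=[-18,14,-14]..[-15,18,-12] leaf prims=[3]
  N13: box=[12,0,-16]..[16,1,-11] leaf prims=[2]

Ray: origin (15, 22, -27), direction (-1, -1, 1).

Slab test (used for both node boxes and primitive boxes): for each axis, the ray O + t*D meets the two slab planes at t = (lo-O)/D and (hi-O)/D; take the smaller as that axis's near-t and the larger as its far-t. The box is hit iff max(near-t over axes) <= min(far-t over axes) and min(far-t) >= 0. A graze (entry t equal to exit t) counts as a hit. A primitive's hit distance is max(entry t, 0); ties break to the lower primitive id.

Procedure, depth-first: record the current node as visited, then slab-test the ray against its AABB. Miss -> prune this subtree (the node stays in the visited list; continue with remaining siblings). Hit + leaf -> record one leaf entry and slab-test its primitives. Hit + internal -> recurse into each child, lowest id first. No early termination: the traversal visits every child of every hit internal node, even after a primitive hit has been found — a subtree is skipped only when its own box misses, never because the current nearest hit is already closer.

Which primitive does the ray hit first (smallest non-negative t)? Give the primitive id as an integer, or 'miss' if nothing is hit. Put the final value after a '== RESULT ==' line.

Traverse from the root:
N0 x:[-4,33] y:[4,37] z:[7,39] -> hit [7,33], descend [6, 7, 9, 11]
  N6 x:[18,30] y:[17,30] z:[34,38] -> miss, prune
  N7 x:[-1,9] y:[21,24] z:[11,22] -> miss, prune
  N9 x:[13,33] y:[4,31] z:[7,18] -> hit [13,18], descend [3, 8, 12]
    N3 x:[18,24] y:[25,31] z:[7,11] -> miss, prune
    N8 x:[13,19] y:[15,18] z:[14,18] -> hit [15,18] leaf, test {P1@t=15}
    N12 x:[30,33] y:[4,8] z:[13,15] -> miss, prune
  N11 x:[-4,11] y:[32,37] z:[14,39] -> miss, prune

8 AABB tests over nodes [0, 6, 7, 9, 3, 8, 12, 11]; 1 leaf entered; closest P1.

== RESULT ==
1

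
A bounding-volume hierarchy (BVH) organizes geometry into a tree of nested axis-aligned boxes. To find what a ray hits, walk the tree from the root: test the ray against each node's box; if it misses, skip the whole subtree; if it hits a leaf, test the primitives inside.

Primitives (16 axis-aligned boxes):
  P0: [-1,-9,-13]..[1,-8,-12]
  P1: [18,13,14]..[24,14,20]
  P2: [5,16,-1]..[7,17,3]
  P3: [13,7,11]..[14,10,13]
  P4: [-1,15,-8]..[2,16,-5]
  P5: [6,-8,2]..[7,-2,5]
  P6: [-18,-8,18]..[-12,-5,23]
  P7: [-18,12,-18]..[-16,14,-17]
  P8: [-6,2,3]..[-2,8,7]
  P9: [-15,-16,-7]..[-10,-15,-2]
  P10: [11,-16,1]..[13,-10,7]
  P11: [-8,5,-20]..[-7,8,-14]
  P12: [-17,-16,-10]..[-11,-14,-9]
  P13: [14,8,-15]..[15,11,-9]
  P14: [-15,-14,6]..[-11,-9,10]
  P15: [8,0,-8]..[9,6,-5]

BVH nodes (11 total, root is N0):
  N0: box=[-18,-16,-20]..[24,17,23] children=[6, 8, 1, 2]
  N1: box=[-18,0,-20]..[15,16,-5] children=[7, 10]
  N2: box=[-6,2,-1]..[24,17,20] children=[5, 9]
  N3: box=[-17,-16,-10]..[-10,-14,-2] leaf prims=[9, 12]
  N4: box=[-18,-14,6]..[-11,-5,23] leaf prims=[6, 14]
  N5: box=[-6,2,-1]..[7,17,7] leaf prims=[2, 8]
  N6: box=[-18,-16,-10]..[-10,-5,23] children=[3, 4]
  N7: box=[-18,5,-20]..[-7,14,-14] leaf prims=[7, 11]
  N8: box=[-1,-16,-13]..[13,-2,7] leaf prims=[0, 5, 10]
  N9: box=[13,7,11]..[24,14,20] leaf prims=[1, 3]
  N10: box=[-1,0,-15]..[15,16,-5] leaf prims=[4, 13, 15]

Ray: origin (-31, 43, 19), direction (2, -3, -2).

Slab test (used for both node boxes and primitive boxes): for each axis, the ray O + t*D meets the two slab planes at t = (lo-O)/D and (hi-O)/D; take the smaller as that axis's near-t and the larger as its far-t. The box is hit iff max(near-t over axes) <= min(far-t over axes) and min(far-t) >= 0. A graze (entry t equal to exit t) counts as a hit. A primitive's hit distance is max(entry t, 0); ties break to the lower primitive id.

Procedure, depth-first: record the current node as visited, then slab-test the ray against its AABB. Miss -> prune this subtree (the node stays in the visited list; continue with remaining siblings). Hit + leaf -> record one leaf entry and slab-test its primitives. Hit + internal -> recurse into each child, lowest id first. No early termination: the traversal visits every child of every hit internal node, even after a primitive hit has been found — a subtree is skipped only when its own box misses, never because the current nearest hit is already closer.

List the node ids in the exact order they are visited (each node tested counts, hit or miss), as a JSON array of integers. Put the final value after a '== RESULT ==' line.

Trace the traversal:
N0 x:[13/2,55/2] y:[26/3,59/3] z:[-2,39/2] -> hit [26/3,39/2], descend [1, 2, 6, 8]
  N1 x:[13/2,23] y:[9,43/3] z:[12,39/2] -> hit [12,43/3], descend [7, 10]
    N7 x:[13/2,12] y:[29/3,38/3] z:[33/2,39/2] -> miss, prune
    N10 x:[15,23] y:[9,43/3] z:[12,17] -> miss, prune
  N2 x:[25/2,55/2] y:[26/3,41/3] z:[-1/2,10] -> miss, prune
  N6 x:[13/2,21/2] y:[16,59/3] z:[-2,29/2] -> miss, prune
  N8 x:[15,22] y:[15,59/3] z:[6,16] -> hit [15,16] leaf, test {P0(miss), P5(miss), P10(miss)}

order=[0, 1, 7, 10, 2, 6, 8]  |boxes|=7  |leaves|=1  hit=miss

== RESULT ==
[0, 1, 7, 10, 2, 6, 8]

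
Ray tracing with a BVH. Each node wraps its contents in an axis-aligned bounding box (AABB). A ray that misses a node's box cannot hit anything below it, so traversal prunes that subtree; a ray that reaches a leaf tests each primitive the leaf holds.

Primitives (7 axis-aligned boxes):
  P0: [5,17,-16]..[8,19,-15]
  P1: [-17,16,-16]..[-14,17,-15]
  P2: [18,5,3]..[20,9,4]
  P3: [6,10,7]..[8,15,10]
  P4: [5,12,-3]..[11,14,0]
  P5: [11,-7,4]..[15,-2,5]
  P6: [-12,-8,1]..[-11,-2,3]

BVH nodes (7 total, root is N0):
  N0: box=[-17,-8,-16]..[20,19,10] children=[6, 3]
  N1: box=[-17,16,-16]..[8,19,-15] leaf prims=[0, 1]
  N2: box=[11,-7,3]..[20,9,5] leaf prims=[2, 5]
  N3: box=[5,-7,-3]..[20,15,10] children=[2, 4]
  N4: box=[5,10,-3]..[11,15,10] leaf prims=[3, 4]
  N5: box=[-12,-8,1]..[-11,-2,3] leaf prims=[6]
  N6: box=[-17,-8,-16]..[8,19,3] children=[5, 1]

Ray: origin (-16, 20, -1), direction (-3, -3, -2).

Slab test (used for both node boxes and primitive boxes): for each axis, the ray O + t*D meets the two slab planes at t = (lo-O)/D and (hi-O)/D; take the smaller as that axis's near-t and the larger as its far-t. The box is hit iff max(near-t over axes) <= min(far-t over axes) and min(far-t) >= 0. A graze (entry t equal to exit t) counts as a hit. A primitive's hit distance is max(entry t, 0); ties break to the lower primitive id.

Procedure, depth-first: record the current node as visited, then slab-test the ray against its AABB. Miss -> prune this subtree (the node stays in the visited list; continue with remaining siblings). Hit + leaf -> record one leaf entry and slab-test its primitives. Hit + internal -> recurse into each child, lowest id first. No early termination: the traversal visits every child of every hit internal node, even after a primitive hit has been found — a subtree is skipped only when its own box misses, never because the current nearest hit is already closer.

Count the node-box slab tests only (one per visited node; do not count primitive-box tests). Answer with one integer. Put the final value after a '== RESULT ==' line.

Walk:
N0 x:[-12,1/3] y:[1/3,28/3] z:[-11/2,15/2] -> hit [1/3,1/3], descend [3, 6]
  N3 x:[-12,-7] y:[5/3,9] z:[-11/2,1] -> miss, prune
  N6 x:[-8,1/3] y:[1/3,28/3] z:[-2,15/2] -> hit [1/3,1/3], descend [1, 5]
    N1 x:[-8,1/3] y:[1/3,4/3] z:[7,15/2] -> miss, prune
    N5 x:[-5/3,-4/3] y:[22/3,28/3] z:[-2,-1] -> miss, prune

Summary -> nodes [0, 3, 6, 1, 5]; box-tests=5; leaf-entries=0; first=miss

== RESULT ==
5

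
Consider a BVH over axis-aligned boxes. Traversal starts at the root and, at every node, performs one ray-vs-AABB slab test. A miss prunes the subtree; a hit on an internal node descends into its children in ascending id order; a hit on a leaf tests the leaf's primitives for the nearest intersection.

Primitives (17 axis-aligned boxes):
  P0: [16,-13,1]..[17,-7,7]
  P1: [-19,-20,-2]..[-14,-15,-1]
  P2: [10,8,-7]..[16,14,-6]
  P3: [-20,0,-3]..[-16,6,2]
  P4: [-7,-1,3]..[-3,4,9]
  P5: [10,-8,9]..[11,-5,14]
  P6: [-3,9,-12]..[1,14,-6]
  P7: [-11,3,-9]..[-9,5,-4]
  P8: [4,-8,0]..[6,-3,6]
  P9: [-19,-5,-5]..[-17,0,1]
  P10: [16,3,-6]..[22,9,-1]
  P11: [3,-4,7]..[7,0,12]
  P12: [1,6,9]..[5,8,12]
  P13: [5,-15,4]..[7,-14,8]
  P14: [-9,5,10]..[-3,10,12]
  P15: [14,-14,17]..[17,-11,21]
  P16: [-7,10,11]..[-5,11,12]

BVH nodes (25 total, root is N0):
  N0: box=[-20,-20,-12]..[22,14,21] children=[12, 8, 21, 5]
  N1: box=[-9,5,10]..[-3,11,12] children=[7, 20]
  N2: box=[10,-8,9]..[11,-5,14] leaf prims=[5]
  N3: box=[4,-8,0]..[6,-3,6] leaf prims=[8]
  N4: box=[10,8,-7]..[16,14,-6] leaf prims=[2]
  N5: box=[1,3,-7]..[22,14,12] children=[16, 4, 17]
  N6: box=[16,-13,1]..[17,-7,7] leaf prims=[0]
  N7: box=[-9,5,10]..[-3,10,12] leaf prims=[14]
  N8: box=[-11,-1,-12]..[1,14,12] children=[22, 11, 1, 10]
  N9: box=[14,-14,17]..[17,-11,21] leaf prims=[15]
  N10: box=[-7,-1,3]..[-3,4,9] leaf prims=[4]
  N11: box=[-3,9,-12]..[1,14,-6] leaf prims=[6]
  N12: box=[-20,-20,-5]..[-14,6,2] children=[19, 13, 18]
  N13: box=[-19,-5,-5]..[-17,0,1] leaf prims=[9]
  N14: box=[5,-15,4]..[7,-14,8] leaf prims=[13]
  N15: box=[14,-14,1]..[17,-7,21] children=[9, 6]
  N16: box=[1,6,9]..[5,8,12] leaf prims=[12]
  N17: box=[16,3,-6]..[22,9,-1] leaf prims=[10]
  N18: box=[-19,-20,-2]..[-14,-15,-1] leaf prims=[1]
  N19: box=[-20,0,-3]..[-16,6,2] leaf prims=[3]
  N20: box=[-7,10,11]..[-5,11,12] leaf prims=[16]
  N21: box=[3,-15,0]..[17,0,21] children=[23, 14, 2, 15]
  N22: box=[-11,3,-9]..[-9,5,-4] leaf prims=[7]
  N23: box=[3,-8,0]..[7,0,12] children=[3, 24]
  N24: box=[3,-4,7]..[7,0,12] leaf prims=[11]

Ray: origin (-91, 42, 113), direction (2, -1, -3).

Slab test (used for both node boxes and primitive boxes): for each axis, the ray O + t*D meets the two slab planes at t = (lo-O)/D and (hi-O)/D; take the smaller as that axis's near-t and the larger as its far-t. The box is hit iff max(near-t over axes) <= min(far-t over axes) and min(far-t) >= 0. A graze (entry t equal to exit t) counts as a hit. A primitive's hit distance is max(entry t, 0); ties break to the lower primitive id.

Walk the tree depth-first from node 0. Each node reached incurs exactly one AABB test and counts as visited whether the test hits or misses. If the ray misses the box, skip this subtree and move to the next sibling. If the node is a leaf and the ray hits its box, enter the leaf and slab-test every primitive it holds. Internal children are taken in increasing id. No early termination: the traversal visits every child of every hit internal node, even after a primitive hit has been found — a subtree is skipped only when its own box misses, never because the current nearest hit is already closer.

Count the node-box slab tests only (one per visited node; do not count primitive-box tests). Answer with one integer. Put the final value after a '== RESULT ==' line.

Trace the traversal:
N0 x:[71/2,113/2] y:[28,62] z:[92/3,125/3] -> hit [71/2,125/3], descend [5, 8, 12, 21]
  N5 x:[46,113/2] y:[28,39] z:[101/3,40] -> miss, prune
  N8 x:[40,46] y:[28,43] z:[101/3,125/3] -> hit [40,125/3], descend [1, 10, 11, 22]
    N1 x:[41,44] y:[31,37] z:[101/3,103/3] -> miss, prune
    N10 x:[42,44] y:[38,43] z:[104/3,110/3] -> miss, prune
    N11 x:[44,46] y:[28,33] z:[119/3,125/3] -> miss, prune
    N22 x:[40,41] y:[37,39] z:[39,122/3] -> miss, prune
  N12 x:[71/2,77/2] y:[36,62] z:[37,118/3] -> hit [37,77/2], descend [13, 18, 19]
    N13 x:[36,37] y:[42,47] z:[112/3,118/3] -> miss, prune
    N18 x:[36,77/2] y:[57,62] z:[38,115/3] -> miss, prune
    N19 x:[71/2,75/2] y:[36,42] z:[37,116/3] -> hit [37,75/2] leaf, test {P3@t=37}
  N21 x:[47,54] y:[42,57] z:[92/3,113/3] -> miss, prune

Visited [0, 5, 8, 1, 10, 11, 22, 12, 13, 18, 19, 21]. Tests: 12 box, 1 leaf. Nearest: P3.

== RESULT ==
12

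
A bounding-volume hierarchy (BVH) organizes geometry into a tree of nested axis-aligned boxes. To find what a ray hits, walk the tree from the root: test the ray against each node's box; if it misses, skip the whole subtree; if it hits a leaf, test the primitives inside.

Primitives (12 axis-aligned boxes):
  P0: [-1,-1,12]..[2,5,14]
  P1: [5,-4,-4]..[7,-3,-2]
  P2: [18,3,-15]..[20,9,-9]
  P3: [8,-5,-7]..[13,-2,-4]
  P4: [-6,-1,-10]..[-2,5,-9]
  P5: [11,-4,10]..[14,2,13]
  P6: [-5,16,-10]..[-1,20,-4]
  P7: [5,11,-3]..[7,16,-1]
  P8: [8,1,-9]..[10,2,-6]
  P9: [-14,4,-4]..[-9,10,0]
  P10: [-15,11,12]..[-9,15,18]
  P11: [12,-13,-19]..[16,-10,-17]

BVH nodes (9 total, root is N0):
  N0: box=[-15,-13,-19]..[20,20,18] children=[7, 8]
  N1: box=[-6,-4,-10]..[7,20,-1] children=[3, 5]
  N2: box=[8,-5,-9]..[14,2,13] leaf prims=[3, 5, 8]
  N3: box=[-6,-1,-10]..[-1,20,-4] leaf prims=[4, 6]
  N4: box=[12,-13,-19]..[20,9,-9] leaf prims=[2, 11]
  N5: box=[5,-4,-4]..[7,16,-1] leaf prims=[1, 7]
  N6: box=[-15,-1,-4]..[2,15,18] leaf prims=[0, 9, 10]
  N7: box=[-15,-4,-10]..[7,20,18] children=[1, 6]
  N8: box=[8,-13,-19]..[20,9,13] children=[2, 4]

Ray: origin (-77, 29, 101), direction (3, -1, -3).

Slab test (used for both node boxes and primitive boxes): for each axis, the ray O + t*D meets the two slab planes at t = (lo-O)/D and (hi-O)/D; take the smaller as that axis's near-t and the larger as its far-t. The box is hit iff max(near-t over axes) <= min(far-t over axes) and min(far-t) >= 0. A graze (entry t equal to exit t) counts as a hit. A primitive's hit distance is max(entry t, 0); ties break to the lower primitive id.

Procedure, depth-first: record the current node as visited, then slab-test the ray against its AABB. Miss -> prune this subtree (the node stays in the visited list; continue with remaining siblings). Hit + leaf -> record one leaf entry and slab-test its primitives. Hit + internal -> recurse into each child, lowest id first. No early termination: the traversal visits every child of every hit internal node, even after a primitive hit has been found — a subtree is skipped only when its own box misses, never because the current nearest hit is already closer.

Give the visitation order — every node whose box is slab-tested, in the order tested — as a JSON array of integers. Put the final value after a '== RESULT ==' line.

Traverse from the root:
N0 x:[62/3,97/3] y:[9,42] z:[83/3,40] -> hit [83/3,97/3], descend [7, 8]
  N7 x:[62/3,28] y:[9,33] z:[83/3,37] -> hit [83/3,28], descend [1, 6]
    N1 x:[71/3,28] y:[9,33] z:[34,37] -> miss, prune
    N6 x:[62/3,79/3] y:[14,30] z:[83/3,35] -> miss, prune
  N8 x:[85/3,97/3] y:[20,42] z:[88/3,40] -> hit [88/3,97/3], descend [2, 4]
    N2 x:[85/3,91/3] y:[27,34] z:[88/3,110/3] -> hit [88/3,91/3] leaf, test {P3(miss), P5@t=88/3, P8(miss)}
    N4 x:[89/3,97/3] y:[20,42] z:[110/3,40] -> miss, prune

order=[0, 7, 1, 6, 8, 2, 4]  |boxes|=7  |leaves|=1  hit=P5

== RESULT ==
[0, 7, 1, 6, 8, 2, 4]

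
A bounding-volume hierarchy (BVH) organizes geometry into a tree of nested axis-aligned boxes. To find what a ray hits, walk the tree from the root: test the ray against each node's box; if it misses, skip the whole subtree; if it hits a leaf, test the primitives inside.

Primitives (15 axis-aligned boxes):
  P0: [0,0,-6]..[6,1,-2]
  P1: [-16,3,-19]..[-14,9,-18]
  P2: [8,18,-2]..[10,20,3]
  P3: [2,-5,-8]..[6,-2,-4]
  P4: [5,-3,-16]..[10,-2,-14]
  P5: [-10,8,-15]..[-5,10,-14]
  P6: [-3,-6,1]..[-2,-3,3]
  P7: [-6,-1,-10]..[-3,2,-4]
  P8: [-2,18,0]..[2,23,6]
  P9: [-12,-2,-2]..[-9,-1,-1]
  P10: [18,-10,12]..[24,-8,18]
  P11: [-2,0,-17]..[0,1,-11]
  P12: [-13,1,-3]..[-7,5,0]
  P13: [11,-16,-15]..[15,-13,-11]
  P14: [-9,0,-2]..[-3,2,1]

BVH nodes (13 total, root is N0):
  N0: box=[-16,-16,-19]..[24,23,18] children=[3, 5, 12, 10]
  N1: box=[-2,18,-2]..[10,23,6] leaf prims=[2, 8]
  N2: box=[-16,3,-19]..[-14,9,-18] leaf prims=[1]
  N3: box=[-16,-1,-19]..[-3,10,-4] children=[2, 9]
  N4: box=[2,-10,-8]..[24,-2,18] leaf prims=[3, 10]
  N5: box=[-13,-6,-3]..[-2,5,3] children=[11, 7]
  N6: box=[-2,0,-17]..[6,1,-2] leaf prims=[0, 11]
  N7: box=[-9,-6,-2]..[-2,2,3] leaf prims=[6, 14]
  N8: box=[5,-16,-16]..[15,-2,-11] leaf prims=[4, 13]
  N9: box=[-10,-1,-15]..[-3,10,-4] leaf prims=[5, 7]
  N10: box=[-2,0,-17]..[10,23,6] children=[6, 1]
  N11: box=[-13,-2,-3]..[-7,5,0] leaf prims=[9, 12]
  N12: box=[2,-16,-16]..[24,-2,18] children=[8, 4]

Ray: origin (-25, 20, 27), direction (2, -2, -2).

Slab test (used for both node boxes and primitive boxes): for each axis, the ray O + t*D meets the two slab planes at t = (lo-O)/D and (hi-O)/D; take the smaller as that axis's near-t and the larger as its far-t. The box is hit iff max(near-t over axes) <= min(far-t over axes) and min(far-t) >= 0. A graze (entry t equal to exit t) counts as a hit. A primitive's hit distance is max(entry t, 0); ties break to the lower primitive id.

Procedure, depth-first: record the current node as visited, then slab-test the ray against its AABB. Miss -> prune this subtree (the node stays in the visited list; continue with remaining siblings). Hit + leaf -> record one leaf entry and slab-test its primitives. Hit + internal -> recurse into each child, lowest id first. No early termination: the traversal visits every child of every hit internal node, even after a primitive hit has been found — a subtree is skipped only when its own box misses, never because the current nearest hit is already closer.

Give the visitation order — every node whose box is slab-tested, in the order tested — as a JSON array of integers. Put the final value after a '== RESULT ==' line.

Walk:
N0 x:[9/2,49/2] y:[-3/2,18] z:[9/2,23] -> hit [9/2,18], descend [3, 5, 10, 12]
  N3 x:[9/2,11] y:[5,21/2] z:[31/2,23] -> miss, prune
  N5 x:[6,23/2] y:[15/2,13] z:[12,15] -> miss, prune
  N10 x:[23/2,35/2] y:[-3/2,10] z:[21/2,22] -> miss, prune
  N12 x:[27/2,49/2] y:[11,18] z:[9/2,43/2] -> hit [27/2,18], descend [4, 8]
    N4 x:[27/2,49/2] y:[11,15] z:[9/2,35/2] -> hit [27/2,15] leaf, test {P3(miss), P10(miss)}
    N8 x:[15,20] y:[11,18] z:[19,43/2] -> miss, prune

Visited [0, 3, 5, 10, 12, 4, 8]. Tests: 7 box, 1 leaf. Nearest: miss.

== RESULT ==
[0, 3, 5, 10, 12, 4, 8]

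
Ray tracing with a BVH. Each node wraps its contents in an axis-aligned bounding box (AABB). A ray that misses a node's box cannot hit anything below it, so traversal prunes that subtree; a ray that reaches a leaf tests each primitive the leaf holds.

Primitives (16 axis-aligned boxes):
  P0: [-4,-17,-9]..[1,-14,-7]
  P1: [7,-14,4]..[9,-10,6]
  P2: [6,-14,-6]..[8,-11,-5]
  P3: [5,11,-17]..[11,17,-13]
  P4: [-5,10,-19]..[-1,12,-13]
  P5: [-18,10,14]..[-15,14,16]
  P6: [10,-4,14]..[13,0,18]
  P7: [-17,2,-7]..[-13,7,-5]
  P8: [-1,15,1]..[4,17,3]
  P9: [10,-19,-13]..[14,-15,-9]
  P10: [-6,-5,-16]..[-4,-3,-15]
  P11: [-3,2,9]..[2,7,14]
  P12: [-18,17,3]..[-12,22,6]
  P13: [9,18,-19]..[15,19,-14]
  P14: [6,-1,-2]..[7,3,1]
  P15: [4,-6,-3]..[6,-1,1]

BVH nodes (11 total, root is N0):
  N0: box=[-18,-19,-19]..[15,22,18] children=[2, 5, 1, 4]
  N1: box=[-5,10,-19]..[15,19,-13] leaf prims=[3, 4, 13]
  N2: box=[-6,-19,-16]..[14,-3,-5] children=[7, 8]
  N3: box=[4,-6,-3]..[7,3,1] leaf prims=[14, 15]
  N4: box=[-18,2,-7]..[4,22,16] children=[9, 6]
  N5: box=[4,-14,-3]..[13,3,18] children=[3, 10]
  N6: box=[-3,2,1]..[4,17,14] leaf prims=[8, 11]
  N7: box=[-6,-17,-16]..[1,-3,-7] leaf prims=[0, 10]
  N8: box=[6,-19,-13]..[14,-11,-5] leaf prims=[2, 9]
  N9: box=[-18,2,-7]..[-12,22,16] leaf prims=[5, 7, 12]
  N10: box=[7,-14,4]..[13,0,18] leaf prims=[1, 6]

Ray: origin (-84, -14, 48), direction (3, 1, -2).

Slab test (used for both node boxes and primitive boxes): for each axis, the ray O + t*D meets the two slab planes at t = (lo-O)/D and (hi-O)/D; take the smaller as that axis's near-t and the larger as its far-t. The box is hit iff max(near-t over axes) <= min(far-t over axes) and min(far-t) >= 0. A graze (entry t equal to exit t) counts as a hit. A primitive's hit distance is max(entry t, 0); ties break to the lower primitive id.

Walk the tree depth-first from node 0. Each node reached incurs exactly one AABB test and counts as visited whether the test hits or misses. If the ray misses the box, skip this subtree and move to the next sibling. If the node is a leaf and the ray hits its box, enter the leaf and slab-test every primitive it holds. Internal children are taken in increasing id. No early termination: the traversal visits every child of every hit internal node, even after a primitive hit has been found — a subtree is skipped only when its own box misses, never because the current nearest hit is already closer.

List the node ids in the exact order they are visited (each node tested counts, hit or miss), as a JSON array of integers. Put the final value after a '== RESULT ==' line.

Trace the traversal:
N0 x:[22,33] y:[-5,36] z:[15,67/2] -> hit [22,33], descend [1, 2, 4, 5]
  N1 x:[79/3,33] y:[24,33] z:[61/2,67/2] -> hit [61/2,33] leaf, test {P3@t=61/2, P4(miss), P13@t=32}
  N2 x:[26,98/3] y:[-5,11] z:[53/2,32] -> miss, prune
  N4 x:[22,88/3] y:[16,36] z:[16,55/2] -> hit [22,55/2], descend [6, 9]
    N6 x:[27,88/3] y:[16,31] z:[17,47/2] -> miss, prune
    N9 x:[22,24] y:[16,36] z:[16,55/2] -> hit [22,24] leaf, test {P5(miss), P7(miss), P12(miss)}
  N5 x:[88/3,97/3] y:[0,17] z:[15,51/2] -> miss, prune

order=[0, 1, 2, 4, 6, 9, 5]  |boxes|=7  |leaves|=2  hit=P3

== RESULT ==
[0, 1, 2, 4, 6, 9, 5]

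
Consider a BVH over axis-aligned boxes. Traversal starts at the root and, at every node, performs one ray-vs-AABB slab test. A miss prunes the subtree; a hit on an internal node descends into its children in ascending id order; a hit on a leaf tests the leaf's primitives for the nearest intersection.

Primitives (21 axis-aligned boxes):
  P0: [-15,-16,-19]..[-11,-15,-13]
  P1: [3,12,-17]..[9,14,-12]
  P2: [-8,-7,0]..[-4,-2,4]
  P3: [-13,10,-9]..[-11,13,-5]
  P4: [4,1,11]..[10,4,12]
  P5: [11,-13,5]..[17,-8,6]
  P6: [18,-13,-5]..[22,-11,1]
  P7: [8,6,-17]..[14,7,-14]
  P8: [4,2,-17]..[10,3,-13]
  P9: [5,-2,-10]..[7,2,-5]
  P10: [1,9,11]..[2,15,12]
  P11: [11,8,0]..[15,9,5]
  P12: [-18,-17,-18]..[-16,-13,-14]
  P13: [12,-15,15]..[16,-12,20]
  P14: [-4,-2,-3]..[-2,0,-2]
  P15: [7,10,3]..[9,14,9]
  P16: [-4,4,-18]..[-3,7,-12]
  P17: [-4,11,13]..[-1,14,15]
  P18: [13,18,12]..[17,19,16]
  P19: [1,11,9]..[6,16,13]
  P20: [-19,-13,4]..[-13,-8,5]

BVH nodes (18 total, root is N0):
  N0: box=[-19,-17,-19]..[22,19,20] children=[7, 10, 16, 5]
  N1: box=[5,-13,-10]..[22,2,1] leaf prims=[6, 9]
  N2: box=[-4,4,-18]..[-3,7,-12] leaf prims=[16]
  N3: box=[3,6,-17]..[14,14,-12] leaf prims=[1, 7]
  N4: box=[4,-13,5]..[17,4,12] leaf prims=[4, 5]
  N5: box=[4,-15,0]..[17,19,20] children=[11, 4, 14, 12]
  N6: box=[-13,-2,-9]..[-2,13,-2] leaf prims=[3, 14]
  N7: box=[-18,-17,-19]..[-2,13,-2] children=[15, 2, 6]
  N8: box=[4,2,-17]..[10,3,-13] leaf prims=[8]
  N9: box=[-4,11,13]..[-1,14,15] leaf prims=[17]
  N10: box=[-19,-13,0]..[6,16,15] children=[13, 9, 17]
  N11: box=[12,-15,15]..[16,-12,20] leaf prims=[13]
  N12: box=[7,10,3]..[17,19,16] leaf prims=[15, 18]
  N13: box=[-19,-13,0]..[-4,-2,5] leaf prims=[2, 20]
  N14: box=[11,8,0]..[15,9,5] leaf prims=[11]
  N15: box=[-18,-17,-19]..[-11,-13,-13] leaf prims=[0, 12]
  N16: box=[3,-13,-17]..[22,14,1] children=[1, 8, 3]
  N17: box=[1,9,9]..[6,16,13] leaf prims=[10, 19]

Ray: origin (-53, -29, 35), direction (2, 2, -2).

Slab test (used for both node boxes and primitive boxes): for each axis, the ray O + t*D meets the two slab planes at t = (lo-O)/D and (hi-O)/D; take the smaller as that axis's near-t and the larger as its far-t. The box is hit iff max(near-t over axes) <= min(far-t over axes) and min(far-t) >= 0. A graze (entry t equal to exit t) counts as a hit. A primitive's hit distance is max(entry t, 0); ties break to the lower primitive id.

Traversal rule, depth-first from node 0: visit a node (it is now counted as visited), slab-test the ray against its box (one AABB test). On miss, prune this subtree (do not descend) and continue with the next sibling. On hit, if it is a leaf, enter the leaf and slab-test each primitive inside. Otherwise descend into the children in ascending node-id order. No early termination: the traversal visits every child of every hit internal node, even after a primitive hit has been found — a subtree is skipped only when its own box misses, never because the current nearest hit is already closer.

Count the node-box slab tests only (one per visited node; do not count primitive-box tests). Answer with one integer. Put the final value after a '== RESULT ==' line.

Walk:
N0 x:[17,75/2] y:[6,24] z:[15/2,27] -> hit [17,24], descend [5, 7, 10, 16]
  N5 x:[57/2,35] y:[7,24] z:[15/2,35/2] -> miss, prune
  N7 x:[35/2,51/2] y:[6,21] z:[37/2,27] -> hit [37/2,21], descend [2, 6, 15]
    N2 x:[49/2,25] y:[33/2,18] z:[47/2,53/2] -> miss, prune
    N6 x:[20,51/2] y:[27/2,21] z:[37/2,22] -> hit [20,21] leaf, test {P3@t=20, P14(miss)}
    N15 x:[35/2,21] y:[6,8] z:[24,27] -> miss, prune
  N10 x:[17,59/2] y:[8,45/2] z:[10,35/2] -> hit [17,35/2], descend [9, 13, 17]
    N9 x:[49/2,26] y:[20,43/2] z:[10,11] -> miss, prune
    N13 x:[17,49/2] y:[8,27/2] z:[15,35/2] -> miss, prune
    N17 x:[27,59/2] y:[19,45/2] z:[11,13] -> miss, prune
  N16 x:[28,75/2] y:[8,43/2] z:[17,26] -> miss, prune

order=[0, 5, 7, 2, 6, 15, 10, 9, 13, 17, 16]  |boxes|=11  |leaves|=1  hit=P3

== RESULT ==
11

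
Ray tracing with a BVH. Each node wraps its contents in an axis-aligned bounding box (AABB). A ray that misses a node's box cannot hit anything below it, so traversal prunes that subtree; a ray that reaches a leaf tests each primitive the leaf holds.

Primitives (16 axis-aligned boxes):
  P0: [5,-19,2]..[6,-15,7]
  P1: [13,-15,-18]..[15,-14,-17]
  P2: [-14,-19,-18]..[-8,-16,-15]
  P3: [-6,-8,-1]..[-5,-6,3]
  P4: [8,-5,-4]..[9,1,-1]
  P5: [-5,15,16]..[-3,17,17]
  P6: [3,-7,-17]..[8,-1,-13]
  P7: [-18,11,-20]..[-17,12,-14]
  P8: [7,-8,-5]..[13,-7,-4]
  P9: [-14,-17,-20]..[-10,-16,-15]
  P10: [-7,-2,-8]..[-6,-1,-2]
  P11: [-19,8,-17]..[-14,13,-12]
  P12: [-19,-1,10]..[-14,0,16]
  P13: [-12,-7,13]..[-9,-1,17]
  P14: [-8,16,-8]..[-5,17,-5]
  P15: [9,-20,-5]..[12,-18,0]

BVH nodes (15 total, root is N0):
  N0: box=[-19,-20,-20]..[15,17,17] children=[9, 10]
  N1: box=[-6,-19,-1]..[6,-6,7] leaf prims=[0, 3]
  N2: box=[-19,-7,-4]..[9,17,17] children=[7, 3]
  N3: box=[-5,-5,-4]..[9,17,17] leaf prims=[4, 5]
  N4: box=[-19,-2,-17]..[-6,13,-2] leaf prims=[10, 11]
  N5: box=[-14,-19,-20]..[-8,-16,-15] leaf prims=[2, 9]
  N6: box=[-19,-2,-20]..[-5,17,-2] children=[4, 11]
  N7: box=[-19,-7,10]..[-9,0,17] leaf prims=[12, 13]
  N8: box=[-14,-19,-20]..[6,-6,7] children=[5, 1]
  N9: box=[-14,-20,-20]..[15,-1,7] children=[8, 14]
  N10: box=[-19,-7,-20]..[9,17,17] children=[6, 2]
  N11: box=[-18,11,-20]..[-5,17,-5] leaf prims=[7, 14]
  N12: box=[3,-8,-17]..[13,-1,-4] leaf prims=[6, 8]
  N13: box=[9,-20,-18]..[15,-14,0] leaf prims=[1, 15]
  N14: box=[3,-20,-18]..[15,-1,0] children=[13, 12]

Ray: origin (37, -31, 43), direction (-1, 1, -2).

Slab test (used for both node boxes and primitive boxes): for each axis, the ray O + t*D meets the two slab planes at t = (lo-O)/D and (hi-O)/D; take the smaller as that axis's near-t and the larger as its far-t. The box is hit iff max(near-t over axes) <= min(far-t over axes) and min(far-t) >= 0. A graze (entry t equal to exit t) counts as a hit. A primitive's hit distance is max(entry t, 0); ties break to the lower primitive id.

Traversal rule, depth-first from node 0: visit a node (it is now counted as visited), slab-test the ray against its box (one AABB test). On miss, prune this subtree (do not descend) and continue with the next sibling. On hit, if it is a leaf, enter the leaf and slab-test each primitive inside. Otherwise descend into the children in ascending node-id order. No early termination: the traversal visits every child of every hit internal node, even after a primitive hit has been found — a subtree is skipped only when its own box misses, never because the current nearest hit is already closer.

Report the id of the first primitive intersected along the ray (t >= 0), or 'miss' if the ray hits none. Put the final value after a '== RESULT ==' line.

Traverse from the root:
N0 x:[22,56] y:[11,48] z:[13,63/2] -> hit [22,63/2], descend [9, 10]
  N9 x:[22,51] y:[11,30] z:[18,63/2] -> hit [22,30], descend [8, 14]
    N8 x:[31,51] y:[12,25] z:[18,63/2] -> miss, prune
    N14 x:[22,34] y:[11,30] z:[43/2,61/2] -> hit [22,30], descend [12, 13]
      N12 x:[24,34] y:[23,30] z:[47/2,30] -> hit [24,30] leaf, test {P6@t=29, P8@t=24}
      N13 x:[22,28] y:[11,17] z:[43/2,61/2] -> miss, prune
  N10 x:[28,56] y:[24,48] z:[13,63/2] -> hit [28,63/2], descend [2, 6]
    N2 x:[28,56] y:[24,48] z:[13,47/2] -> miss, prune
    N6 x:[42,56] y:[29,48] z:[45/2,63/2] -> miss, prune

9 AABB tests over nodes [0, 9, 8, 14, 12, 13, 10, 2, 6]; 1 leaf entered; closest P8.

== RESULT ==
8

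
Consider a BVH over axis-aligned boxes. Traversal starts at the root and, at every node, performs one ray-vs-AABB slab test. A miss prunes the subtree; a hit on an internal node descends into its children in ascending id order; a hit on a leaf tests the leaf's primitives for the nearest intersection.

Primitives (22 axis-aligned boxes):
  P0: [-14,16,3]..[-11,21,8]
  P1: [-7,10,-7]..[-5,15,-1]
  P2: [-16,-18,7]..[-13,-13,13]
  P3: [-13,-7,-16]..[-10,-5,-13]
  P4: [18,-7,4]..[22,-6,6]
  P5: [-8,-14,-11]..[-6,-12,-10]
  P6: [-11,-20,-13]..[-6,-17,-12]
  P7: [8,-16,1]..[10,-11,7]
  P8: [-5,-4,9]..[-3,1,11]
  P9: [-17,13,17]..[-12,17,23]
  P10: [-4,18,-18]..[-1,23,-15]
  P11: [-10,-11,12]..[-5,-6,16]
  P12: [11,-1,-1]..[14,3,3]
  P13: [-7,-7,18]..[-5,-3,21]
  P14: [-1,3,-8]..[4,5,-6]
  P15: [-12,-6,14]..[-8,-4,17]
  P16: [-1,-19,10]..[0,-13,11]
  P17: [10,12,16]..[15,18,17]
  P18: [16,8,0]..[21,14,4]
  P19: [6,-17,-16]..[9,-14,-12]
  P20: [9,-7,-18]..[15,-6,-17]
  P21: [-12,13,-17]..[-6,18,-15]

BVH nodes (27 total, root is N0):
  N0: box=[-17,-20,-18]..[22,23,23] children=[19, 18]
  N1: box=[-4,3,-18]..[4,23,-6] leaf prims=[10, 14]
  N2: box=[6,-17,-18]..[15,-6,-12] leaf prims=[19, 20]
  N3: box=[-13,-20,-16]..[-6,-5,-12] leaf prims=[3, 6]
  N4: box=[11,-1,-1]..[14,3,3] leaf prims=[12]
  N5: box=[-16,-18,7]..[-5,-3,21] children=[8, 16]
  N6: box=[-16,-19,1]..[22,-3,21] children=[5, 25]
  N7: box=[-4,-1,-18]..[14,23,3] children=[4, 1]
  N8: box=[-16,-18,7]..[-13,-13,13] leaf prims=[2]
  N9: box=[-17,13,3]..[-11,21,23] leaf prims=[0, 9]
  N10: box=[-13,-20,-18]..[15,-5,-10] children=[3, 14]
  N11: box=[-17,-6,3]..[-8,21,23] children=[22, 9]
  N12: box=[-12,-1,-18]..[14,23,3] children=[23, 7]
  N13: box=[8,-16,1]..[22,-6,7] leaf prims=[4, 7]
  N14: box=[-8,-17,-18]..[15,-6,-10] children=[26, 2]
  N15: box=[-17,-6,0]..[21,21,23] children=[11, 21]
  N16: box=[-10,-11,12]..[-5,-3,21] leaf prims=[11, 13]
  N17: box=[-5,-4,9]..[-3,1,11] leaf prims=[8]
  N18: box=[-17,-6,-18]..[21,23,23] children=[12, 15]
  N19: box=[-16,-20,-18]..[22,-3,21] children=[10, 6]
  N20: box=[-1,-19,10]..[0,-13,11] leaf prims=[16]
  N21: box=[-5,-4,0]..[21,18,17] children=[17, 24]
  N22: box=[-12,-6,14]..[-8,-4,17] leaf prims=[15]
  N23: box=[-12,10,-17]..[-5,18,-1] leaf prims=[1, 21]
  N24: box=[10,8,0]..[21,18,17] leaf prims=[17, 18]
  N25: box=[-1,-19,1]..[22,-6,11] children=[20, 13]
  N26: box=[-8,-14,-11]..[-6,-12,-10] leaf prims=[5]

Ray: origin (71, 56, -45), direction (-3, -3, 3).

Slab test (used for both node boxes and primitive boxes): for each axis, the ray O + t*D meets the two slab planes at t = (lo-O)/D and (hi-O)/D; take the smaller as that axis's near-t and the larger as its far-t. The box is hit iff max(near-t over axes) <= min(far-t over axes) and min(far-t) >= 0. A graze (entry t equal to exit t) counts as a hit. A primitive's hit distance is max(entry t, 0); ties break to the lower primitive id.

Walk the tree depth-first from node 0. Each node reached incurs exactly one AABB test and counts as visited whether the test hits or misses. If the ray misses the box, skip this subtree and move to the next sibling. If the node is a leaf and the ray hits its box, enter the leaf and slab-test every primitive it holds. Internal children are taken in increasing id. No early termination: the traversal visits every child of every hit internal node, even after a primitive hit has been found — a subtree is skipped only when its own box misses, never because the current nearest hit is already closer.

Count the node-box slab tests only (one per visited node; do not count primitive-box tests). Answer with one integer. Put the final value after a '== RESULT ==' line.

Trace the traversal:
N0 x:[49/3,88/3] y:[11,76/3] z:[9,68/3] -> hit [49/3,68/3], descend [18, 19]
  N18 x:[50/3,88/3] y:[11,62/3] z:[9,68/3] -> hit [50/3,62/3], descend [12, 15]
    N12 x:[19,83/3] y:[11,19] z:[9,16] -> miss, prune
    N15 x:[50/3,88/3] y:[35/3,62/3] z:[15,68/3] -> hit [50/3,62/3], descend [11, 21]
      N11 x:[79/3,88/3] y:[35/3,62/3] z:[16,68/3] -> miss, prune
      N21 x:[50/3,76/3] y:[38/3,20] z:[15,62/3] -> hit [50/3,20], descend [17, 24]
        N17 x:[74/3,76/3] y:[55/3,20] z:[18,56/3] -> miss, prune
        N24 x:[50/3,61/3] y:[38/3,16] z:[15,62/3] -> miss, prune
  N19 x:[49/3,29] y:[59/3,76/3] z:[9,22] -> hit [59/3,22], descend [6, 10]
    N6 x:[49/3,29] y:[59/3,25] z:[46/3,22] -> hit [59/3,22], descend [5, 25]
      N5 x:[76/3,29] y:[59/3,74/3] z:[52/3,22] -> miss, prune
      N25 x:[49/3,24] y:[62/3,25] z:[46/3,56/3] -> miss, prune
    N10 x:[56/3,28] y:[61/3,76/3] z:[9,35/3] -> miss, prune

13 AABB tests over nodes [0, 18, 12, 15, 11, 21, 17, 24, 19, 6, 5, 25, 10]; 0 leaves entered; closest miss.

== RESULT ==
13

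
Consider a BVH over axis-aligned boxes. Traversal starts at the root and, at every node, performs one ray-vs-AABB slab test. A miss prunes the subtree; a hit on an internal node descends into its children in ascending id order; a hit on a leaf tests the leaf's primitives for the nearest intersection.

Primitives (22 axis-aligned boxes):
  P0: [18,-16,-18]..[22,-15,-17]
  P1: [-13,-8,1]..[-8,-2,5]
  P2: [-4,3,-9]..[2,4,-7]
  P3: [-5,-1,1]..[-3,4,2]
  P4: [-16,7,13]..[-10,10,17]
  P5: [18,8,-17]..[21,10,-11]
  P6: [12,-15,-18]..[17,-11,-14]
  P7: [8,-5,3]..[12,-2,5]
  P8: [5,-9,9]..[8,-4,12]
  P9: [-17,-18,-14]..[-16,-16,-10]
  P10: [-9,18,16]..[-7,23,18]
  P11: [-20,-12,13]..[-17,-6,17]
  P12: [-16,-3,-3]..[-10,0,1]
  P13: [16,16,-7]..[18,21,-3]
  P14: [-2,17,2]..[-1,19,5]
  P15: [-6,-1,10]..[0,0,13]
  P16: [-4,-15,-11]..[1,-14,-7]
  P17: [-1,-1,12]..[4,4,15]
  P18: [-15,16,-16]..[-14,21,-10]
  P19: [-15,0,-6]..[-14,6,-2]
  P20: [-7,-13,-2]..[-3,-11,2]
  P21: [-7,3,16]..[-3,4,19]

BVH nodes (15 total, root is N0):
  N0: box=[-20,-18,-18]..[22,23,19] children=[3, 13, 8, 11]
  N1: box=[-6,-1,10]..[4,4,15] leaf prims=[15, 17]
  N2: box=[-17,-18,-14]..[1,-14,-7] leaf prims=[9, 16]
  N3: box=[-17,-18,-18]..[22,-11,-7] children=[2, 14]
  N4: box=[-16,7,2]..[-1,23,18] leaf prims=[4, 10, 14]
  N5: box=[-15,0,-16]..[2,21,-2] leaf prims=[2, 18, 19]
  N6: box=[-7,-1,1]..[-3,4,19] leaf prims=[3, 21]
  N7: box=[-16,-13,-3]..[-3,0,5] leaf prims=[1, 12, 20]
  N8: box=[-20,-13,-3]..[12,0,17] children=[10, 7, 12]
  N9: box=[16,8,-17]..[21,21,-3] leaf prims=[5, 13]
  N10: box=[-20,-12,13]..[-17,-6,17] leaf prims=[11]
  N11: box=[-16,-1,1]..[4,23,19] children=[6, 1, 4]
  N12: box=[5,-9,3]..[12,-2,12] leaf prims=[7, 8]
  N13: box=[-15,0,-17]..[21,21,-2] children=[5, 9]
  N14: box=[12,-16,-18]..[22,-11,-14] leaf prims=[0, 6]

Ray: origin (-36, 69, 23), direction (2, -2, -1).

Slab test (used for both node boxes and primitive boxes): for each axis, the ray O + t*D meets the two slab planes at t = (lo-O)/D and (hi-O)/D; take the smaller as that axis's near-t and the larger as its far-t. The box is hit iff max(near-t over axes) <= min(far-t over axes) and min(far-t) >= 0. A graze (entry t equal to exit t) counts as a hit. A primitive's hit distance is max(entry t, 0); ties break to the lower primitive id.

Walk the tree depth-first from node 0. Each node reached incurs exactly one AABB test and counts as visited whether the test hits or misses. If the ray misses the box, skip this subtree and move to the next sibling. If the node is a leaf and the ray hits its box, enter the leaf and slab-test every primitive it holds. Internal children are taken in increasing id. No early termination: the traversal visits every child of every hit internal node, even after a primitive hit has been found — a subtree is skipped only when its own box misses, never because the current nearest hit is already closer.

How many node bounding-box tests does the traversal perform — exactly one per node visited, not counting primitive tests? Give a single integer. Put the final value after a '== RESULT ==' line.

Trace the traversal:
N0 x:[8,29] y:[23,87/2] z:[4,41] -> hit [23,29], descend [3, 8, 11, 13]
  N3 x:[19/2,29] y:[40,87/2] z:[30,41] -> miss, prune
  N8 x:[8,24] y:[69/2,41] z:[6,26] -> miss, prune
  N11 x:[10,20] y:[23,35] z:[4,22] -> miss, prune
  N13 x:[21/2,57/2] y:[24,69/2] z:[25,40] -> hit [25,57/2], descend [5, 9]
    N5 x:[21/2,19] y:[24,69/2] z:[25,39] -> miss, prune
    N9 x:[26,57/2] y:[24,61/2] z:[26,40] -> hit [26,57/2] leaf, test {P5(miss), P13@t=26}

order=[0, 3, 8, 11, 13, 5, 9]  |boxes|=7  |leaves|=1  hit=P13

== RESULT ==
7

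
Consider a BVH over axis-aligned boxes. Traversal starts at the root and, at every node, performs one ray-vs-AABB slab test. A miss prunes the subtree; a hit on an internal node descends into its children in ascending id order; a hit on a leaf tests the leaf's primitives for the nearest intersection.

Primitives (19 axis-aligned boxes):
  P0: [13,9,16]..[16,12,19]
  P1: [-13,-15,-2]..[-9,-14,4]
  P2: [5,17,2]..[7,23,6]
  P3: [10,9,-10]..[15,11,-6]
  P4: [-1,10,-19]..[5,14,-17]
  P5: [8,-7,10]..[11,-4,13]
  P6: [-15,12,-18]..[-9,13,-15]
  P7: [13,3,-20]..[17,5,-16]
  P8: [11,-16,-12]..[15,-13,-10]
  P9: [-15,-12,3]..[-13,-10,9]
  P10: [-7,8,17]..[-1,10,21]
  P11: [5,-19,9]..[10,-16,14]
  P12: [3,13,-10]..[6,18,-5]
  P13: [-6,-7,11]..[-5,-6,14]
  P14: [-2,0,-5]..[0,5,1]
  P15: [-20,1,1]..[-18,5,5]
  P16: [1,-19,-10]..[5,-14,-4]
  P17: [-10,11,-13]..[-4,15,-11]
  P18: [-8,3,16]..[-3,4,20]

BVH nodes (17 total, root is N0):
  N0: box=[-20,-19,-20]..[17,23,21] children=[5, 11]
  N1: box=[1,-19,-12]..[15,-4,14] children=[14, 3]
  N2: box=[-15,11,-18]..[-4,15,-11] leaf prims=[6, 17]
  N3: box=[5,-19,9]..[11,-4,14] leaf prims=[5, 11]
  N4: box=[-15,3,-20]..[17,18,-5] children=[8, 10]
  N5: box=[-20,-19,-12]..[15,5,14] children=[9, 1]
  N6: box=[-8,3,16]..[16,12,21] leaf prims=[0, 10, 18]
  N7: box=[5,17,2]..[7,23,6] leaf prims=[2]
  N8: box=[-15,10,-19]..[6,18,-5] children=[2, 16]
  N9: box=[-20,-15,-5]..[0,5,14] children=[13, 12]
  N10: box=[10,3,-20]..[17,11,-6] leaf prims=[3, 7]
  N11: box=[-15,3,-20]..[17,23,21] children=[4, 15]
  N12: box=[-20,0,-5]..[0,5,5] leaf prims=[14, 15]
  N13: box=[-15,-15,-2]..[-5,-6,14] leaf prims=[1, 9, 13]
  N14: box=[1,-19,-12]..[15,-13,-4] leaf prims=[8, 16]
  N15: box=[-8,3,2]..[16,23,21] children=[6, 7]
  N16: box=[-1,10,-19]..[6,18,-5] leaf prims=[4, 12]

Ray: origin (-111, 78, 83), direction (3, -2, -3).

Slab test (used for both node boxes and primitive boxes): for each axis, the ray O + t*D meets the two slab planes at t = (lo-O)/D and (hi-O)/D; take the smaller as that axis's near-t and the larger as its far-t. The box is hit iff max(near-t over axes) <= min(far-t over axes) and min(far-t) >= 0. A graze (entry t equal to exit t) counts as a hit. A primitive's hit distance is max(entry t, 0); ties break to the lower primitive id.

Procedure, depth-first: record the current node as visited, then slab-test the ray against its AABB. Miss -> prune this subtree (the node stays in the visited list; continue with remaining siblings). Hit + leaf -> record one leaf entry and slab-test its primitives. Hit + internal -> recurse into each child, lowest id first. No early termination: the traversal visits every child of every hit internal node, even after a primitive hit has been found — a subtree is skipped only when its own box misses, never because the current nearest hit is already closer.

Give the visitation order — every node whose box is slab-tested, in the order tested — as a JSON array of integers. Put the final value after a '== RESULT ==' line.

Traverse from the root:
N0 x:[91/3,128/3] y:[55/2,97/2] z:[62/3,103/3] -> hit [91/3,103/3], descend [5, 11]
  N5 x:[91/3,42] y:[73/2,97/2] z:[23,95/3] -> miss, prune
  N11 x:[32,128/3] y:[55/2,75/2] z:[62/3,103/3] -> hit [32,103/3], descend [4, 15]
    N4 x:[32,128/3] y:[30,75/2] z:[88/3,103/3] -> hit [32,103/3], descend [8, 10]
      N8 x:[32,39] y:[30,34] z:[88/3,34] -> hit [32,34], descend [2, 16]
        N2 x:[32,107/3] y:[63/2,67/2] z:[94/3,101/3] -> hit [32,67/2] leaf, test {P6@t=98/3, P17(miss)}
        N16 x:[110/3,39] y:[30,34] z:[88/3,34] -> miss, prune
      N10 x:[121/3,128/3] y:[67/2,75/2] z:[89/3,103/3] -> miss, prune
    N15 x:[103/3,127/3] y:[55/2,75/2] z:[62/3,27] -> miss, prune

order=[0, 5, 11, 4, 8, 2, 16, 10, 15]  |boxes|=9  |leaves|=1  hit=P6

== RESULT ==
[0, 5, 11, 4, 8, 2, 16, 10, 15]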